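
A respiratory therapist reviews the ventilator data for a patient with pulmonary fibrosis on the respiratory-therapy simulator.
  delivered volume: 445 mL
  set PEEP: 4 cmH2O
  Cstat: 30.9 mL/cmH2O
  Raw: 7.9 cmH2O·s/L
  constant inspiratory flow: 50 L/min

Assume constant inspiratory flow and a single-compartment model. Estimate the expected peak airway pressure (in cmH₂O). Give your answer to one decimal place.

25.0

Flow: 50 L/min ÷ 60 = 0.8333 L/s.
Equation of motion (constant flow): PIP = Vt/C + R·V̇ + PEEP.
PIP = 445/30.9 + 7.9×0.8333 + 4 = 14.401 + 6.583 + 4 = 24.984 cmH2O.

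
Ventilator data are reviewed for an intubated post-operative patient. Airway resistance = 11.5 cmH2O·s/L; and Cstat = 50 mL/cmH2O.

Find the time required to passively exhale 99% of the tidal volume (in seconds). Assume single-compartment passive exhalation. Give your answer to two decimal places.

τ = R × C = 11.5 × 50 mL/cmH2O = 11.5 × 0.050 L/cmH2O = 0.575 s.
Exhaled fraction f = 1 − e^(−t/τ) → t = −τ·ln(1 − f) = −0.575·ln(0.01) = 2.648 s.

2.65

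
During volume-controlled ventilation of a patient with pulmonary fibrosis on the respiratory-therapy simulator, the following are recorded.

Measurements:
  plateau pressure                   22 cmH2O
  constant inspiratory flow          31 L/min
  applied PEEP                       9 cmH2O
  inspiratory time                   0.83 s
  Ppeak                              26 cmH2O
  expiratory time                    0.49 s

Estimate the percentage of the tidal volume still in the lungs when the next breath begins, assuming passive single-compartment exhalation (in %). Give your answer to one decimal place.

Flow: 31 L/min ÷ 60 = 0.5167 L/s.
Vt = flow × Ti = 0.5167 L/s × 0.83 s × 1000 mL/L = 428.86 mL.
R = (PIP − Pplat)/V̇ = (26 − 22) / 0.5167 = 4.0/0.5167 = 7.741 cmH2O·s/L.
C = Vt/(Pplat − PEEP) = 428.86 / (22 − 9) = 428.86/13.0 = 32.989 mL/cmH2O.
τ = R × C = 7.741 × 0.03299 L/cmH2O = 0.2554 s.
Fraction remaining at end-expiration = e^(−Te/τ) = e^(−0.49/0.2554) = 0.1468 → 14.68%.

14.7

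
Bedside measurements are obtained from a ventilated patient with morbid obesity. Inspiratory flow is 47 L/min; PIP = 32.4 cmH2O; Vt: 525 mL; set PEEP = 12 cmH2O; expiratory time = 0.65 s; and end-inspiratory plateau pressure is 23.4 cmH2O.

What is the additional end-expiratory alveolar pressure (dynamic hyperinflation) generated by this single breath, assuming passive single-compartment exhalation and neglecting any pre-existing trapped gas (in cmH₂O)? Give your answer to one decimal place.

3.3

Flow: 47 L/min ÷ 60 = 0.7833 L/s.
R = (PIP − Pplat)/V̇ = (32.4 − 23.4) / 0.7833 = 9.0/0.7833 = 11.49 cmH2O·s/L.
C = Vt/(Pplat − PEEP) = 525.0 / (23.4 − 12) = 525.0/11.4 = 46.053 mL/cmH2O.
τ = R × C = 11.49 × 0.04605 L/cmH2O = 0.5291 s.
Fraction remaining = e^(−Te/τ) = e^(−0.65/0.5291) = 0.2927; trapped volume = 525.0 × 0.2927 = 153.67 mL.
Additional alveolar pressure from trapping ≈ V_trapped / C = 153.67 / 46.053 = 3.337 cmH2O.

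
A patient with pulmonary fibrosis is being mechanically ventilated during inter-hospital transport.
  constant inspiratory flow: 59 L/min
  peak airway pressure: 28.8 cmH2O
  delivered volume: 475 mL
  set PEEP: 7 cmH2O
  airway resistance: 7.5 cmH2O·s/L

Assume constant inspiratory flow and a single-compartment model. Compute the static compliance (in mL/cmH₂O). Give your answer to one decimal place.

32.9

Flow: 59 L/min ÷ 60 = 0.9833 L/s.
Equation of motion (constant flow): PIP = Vt/C + R·V̇ + PEEP.
Vt/C = PIP − R·V̇ − PEEP = 28.8 − 7.5×0.9833 − 7 = 28.8 − 7.375 − 7 = 14.425 cmH2O.
C = Vt / 14.425 = 475 / 14.425 = 32.929 mL/cmH2O.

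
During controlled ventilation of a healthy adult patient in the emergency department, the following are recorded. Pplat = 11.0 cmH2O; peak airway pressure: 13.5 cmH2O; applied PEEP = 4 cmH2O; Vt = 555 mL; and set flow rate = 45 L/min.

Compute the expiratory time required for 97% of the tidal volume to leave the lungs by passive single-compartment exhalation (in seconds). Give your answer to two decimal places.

0.93

Flow: 45 L/min ÷ 60 = 0.75 L/s.
R = (PIP − Pplat)/V̇ = (13.5 − 11.0) / 0.75 = 2.5/0.75 = 3.333 cmH2O·s/L.
C = Vt/(Pplat − PEEP) = 555.0 / (11.0 − 4) = 555.0/7.0 = 79.286 mL/cmH2O.
τ = R × C = 3.333 × 0.07929 L/cmH2O = 0.2643 s.
t = −τ·ln(1 − 0.97) = −0.2643·ln(0.03) = 0.9268 s.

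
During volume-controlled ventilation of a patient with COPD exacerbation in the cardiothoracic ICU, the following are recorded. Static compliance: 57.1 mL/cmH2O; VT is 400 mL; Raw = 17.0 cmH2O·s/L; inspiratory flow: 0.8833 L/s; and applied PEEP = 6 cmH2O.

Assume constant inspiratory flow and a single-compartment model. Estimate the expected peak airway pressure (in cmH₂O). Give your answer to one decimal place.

28.0

Equation of motion (constant flow): PIP = Vt/C + R·V̇ + PEEP.
PIP = 400/57.1 + 17.0×0.8833 + 6 = 7.005 + 15.016 + 6 = 28.021 cmH2O.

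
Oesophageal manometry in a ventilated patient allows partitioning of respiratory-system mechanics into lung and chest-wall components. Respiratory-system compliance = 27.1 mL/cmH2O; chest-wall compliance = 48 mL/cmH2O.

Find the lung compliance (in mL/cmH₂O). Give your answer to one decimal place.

62.2

1/CL = 1/Crs − 1/Ccw.
1/CL = 1/27.1 − 1/48 = 0.01607.
CL = 62.228 mL/cmH2O.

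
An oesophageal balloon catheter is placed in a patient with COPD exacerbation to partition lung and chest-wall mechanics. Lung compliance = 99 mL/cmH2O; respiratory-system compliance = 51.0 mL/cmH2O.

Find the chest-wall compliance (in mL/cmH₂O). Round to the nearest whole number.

105

1/Ccw = 1/Crs − 1/CL.
1/Ccw = 1/51.0 − 1/99 = 0.009507.
Ccw = 105.19 mL/cmH2O.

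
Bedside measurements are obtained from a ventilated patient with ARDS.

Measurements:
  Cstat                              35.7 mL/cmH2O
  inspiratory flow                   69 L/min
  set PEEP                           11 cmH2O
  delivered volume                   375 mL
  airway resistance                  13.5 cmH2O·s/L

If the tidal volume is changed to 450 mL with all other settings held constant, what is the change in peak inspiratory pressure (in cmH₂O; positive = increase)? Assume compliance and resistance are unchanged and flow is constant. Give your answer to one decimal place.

2.1

PIP = Vt/C + R·V̇ + PEEP (constant-flow equation of motion).
Only the elastic term changes: ΔPIP = ΔVt / C = (450 − 375) / 35.7 = 2.101 cmH2O.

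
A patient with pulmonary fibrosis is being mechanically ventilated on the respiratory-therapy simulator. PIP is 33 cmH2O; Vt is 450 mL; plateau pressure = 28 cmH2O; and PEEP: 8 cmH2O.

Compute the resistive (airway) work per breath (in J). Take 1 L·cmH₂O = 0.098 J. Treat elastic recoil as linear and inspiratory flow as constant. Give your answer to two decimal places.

With constant inspiratory flow the resistive pressure is constant at PIP − Pplat = 33 − 28 = 5.0 cmH2O, so resistive work = 5.0 × 0.450 = 2.25 L·cmH2O.
× 0.098 J/(L·cmH2O) → 0.2205 J.

0.22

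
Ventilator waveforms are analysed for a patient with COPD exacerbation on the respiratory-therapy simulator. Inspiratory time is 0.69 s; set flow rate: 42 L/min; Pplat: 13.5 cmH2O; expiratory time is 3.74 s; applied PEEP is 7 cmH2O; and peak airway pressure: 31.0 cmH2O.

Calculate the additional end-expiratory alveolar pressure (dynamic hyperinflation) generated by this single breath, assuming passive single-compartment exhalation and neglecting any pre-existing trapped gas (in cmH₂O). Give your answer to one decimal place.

0.9

Flow: 42 L/min ÷ 60 = 0.7 L/s.
Vt = flow × Ti = 0.7 L/s × 0.69 s × 1000 mL/L = 483.0 mL.
R = (PIP − Pplat)/V̇ = (31.0 − 13.5) / 0.7 = 17.5/0.7 = 25.0 cmH2O·s/L.
C = Vt/(Pplat − PEEP) = 483.0 / (13.5 − 7) = 483.0/6.5 = 74.308 mL/cmH2O.
τ = R × C = 25.0 × 0.07431 L/cmH2O = 1.858 s.
Fraction remaining = e^(−Te/τ) = e^(−3.74/1.858) = 0.1336; trapped volume = 483.0 × 0.1336 = 64.529 mL.
Additional alveolar pressure from trapping ≈ V_trapped / C = 64.529 / 74.308 = 0.8684 cmH2O.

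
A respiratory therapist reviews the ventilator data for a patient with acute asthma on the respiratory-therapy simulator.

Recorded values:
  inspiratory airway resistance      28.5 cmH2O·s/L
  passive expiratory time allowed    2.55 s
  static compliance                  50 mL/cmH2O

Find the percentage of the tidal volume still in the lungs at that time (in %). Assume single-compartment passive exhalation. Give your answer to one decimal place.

16.7

τ = R × C = 28.5 × 50 mL/cmH2O = 28.5 × 0.050 L/cmH2O = 1.425 s.
Passive exhalation: V(t)/V₀ = e^(−t/τ) = e^(−2.55/1.425) = 0.167.
Fraction remaining = 0.167 → 16.7%.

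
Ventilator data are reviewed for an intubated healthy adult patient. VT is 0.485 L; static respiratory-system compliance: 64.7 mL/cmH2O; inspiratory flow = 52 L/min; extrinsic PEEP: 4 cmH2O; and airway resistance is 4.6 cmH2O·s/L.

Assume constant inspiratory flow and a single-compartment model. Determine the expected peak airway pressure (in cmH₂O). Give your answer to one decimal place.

15.5

Flow: 52 L/min ÷ 60 = 0.8667 L/s.
Equation of motion (constant flow): PIP = Vt/C + R·V̇ + PEEP.
PIP = 485/64.7 + 4.6×0.8667 + 4 = 7.496 + 3.987 + 4 = 15.483 cmH2O.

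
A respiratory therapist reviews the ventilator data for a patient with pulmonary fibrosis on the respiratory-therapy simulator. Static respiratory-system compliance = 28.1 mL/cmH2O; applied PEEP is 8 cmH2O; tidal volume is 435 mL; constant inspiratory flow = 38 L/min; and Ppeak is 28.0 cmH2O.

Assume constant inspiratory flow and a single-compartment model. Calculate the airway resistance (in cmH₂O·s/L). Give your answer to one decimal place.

Flow: 38 L/min ÷ 60 = 0.6333 L/s.
Equation of motion (constant flow): PIP = Vt/C + R·V̇ + PEEP.
R·V̇ = PIP − Vt/C − PEEP = 28.0 − 435/28.1 − 8 = 28.0 − 15.48 − 8 = 4.52 cmH2O.
R = 4.52 / 0.6333 = 7.137 cmH2O·s/L.

7.1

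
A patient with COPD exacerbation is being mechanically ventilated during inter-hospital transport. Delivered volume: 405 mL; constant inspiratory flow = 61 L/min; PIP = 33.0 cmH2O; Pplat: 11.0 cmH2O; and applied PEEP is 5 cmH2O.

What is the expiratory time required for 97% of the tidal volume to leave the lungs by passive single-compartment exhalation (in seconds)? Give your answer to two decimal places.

Flow: 61 L/min ÷ 60 = 1.0167 L/s.
R = (PIP − Pplat)/V̇ = (33.0 − 11.0) / 1.0167 = 22.0/1.0167 = 21.639 cmH2O·s/L.
C = Vt/(Pplat − PEEP) = 405.0 / (11.0 − 5) = 405.0/6.0 = 67.5 mL/cmH2O.
τ = R × C = 21.639 × 0.0675 L/cmH2O = 1.461 s.
t = −τ·ln(1 − 0.97) = −1.461·ln(0.03) = 5.123 s.

5.12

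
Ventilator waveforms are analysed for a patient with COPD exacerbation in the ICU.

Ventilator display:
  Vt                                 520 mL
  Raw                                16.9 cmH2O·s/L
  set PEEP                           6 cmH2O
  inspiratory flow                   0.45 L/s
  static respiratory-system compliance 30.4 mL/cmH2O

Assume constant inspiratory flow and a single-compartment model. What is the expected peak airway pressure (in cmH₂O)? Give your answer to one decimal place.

Equation of motion (constant flow): PIP = Vt/C + R·V̇ + PEEP.
PIP = 520/30.4 + 16.9×0.45 + 6 = 17.105 + 7.605 + 6 = 30.71 cmH2O.

30.7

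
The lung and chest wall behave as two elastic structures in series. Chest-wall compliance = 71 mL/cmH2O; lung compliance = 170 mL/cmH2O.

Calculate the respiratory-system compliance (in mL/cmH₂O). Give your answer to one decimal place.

Lung and chest wall are elastances in series: 1/Crs = 1/CL + 1/Ccw.
1/Crs = 1/170 + 1/71 = 0.01997.
Crs = 50.075 mL/cmH2O.

50.1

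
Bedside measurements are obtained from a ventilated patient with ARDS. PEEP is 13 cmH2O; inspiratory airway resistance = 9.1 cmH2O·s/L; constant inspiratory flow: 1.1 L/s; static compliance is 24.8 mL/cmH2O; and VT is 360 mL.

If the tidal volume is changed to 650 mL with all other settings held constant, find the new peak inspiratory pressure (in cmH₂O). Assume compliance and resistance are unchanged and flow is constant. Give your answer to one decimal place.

49.2

PIP = Vt/C + R·V̇ + PEEP (constant-flow equation of motion).
Only the elastic term changes: ΔPIP = ΔVt / C = (650 − 360) / 24.8 = 11.694 cmH2O.
Original PIP = 360/24.8 + 9.1×1.1 + 13 = 37.526 cmH2O; new PIP = 37.526 + (11.694) = 49.22 cmH2O.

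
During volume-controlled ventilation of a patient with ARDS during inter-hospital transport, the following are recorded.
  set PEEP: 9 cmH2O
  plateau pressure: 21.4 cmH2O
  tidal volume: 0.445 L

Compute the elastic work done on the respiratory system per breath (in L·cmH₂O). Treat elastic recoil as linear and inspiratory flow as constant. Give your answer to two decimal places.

Elastic work ≈ ½ × (Pplat − PEEP) × Vt = 0.5 × (21.4 − 9) × 0.445 L = 0.5 × 12.4 × 0.445 = 2.759 L·cmH2O.

2.76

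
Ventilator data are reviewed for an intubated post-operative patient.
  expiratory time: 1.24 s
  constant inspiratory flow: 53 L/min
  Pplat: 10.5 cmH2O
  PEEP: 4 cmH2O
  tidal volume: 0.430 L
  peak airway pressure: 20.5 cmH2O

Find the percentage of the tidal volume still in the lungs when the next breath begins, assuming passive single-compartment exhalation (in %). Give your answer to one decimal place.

Flow: 53 L/min ÷ 60 = 0.8833 L/s.
R = (PIP − Pplat)/V̇ = (20.5 − 10.5) / 0.8833 = 10.0/0.8833 = 11.321 cmH2O·s/L.
C = Vt/(Pplat − PEEP) = 430.0 / (10.5 − 4) = 430.0/6.5 = 66.154 mL/cmH2O.
τ = R × C = 11.321 × 0.06615 L/cmH2O = 0.7489 s.
Fraction remaining at end-expiration = e^(−Te/τ) = e^(−1.24/0.7489) = 0.1909 → 19.09%.

19.1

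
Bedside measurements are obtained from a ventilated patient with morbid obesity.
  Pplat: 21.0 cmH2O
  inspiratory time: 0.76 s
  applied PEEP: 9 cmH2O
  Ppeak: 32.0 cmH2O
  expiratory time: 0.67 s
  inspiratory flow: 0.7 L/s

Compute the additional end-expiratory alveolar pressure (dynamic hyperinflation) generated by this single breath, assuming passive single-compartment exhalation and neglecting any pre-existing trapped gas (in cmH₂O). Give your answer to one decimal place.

Vt = flow × Ti = 0.7 L/s × 0.76 s × 1000 mL/L = 532.0 mL.
R = (PIP − Pplat)/V̇ = (32.0 − 21.0) / 0.7 = 11.0/0.7 = 15.714 cmH2O·s/L.
C = Vt/(Pplat − PEEP) = 532.0 / (21.0 − 9) = 532.0/12.0 = 44.333 mL/cmH2O.
τ = R × C = 15.714 × 0.04433 L/cmH2O = 0.6966 s.
Fraction remaining = e^(−Te/τ) = e^(−0.67/0.6966) = 0.3822; trapped volume = 532.0 × 0.3822 = 203.33 mL.
Additional alveolar pressure from trapping ≈ V_trapped / C = 203.33 / 44.333 = 4.586 cmH2O.

4.6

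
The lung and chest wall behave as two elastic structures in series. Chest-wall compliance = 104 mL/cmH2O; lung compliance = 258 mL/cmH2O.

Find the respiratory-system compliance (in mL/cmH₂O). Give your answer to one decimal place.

74.1

Lung and chest wall are elastances in series: 1/Crs = 1/CL + 1/Ccw.
1/Crs = 1/258 + 1/104 = 0.01349.
Crs = 74.129 mL/cmH2O.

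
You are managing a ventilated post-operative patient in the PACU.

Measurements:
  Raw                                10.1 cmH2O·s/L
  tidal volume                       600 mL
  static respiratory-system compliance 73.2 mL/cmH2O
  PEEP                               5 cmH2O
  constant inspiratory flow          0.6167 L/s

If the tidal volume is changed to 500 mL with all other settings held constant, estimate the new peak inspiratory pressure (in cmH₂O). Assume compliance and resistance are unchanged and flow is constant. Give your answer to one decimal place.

18.1

PIP = Vt/C + R·V̇ + PEEP (constant-flow equation of motion).
Only the elastic term changes: ΔPIP = ΔVt / C = (500 − 600) / 73.2 = -1.366 cmH2O.
Original PIP = 600/73.2 + 10.1×0.6167 + 5 = 19.425 cmH2O; new PIP = 19.425 + (-1.366) = 18.059 cmH2O.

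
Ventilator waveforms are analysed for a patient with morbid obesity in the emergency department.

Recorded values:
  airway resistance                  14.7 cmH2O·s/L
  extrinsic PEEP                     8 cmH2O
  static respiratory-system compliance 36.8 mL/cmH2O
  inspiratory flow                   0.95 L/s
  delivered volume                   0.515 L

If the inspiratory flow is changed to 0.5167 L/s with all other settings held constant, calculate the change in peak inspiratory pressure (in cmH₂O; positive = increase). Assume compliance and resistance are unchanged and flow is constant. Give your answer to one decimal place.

PIP = Vt/C + R·V̇ + PEEP (constant-flow equation of motion).
Only the resistive term changes: ΔPIP = R × ΔV̇ = 14.7 × (0.5167 − 0.95) = 14.7 × -0.4333 = -6.37 cmH2O.

-6.4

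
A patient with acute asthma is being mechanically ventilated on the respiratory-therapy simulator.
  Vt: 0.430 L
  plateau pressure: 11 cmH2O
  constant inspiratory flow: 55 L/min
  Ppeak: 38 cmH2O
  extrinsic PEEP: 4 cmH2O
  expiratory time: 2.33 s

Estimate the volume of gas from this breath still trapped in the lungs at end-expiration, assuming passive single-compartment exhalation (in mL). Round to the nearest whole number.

119

Flow: 55 L/min ÷ 60 = 0.9167 L/s.
R = (PIP − Pplat)/V̇ = (38 − 11) / 0.9167 = 27.0/0.9167 = 29.453 cmH2O·s/L.
C = Vt/(Pplat − PEEP) = 430.0 / (11 − 4) = 430.0/7.0 = 61.429 mL/cmH2O.
τ = R × C = 29.453 × 0.06143 L/cmH2O = 1.809 s.
Fraction remaining = e^(−Te/τ) = e^(−2.33/1.809) = 0.2758.
Trapped volume = 430.0 × 0.2758 = 118.59 mL.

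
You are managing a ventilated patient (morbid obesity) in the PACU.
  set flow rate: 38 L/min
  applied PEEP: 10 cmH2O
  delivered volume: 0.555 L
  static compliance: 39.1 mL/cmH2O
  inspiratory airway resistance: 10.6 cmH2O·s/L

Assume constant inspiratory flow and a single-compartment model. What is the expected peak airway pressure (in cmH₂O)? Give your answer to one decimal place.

30.9

Flow: 38 L/min ÷ 60 = 0.6333 L/s.
Equation of motion (constant flow): PIP = Vt/C + R·V̇ + PEEP.
PIP = 555/39.1 + 10.6×0.6333 + 10 = 14.194 + 6.713 + 10 = 30.907 cmH2O.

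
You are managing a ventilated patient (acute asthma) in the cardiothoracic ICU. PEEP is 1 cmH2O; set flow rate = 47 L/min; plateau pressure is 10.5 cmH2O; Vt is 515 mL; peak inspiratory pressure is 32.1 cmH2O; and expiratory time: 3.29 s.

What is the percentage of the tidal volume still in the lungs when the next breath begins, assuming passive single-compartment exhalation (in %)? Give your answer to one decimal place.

Flow: 47 L/min ÷ 60 = 0.7833 L/s.
R = (PIP − Pplat)/V̇ = (32.1 − 10.5) / 0.7833 = 21.6/0.7833 = 27.576 cmH2O·s/L.
C = Vt/(Pplat − PEEP) = 515.0 / (10.5 − 1) = 515.0/9.5 = 54.211 mL/cmH2O.
τ = R × C = 27.576 × 0.05421 L/cmH2O = 1.495 s.
Fraction remaining at end-expiration = e^(−Te/τ) = e^(−3.29/1.495) = 0.1107 → 11.07%.

11.1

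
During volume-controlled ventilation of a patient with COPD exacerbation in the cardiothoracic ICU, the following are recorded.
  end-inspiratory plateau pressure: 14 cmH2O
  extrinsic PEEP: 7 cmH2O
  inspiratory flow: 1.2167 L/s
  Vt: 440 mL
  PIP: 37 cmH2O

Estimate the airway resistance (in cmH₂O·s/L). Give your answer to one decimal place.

Raw = (PIP − Pplat) / flow = (37 − 14) / 1.2167 = 23.0 / 1.2167 = 18.904 cmH2O·s/L.

18.9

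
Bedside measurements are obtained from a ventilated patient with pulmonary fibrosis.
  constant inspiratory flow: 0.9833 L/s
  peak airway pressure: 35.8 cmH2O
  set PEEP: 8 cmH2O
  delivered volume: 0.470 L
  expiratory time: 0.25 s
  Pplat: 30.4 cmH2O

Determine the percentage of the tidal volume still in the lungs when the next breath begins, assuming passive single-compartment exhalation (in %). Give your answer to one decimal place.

11.4

R = (PIP − Pplat)/V̇ = (35.8 − 30.4) / 0.9833 = 5.4/0.9833 = 5.492 cmH2O·s/L.
C = Vt/(Pplat − PEEP) = 470.0 / (30.4 − 8) = 470.0/22.4 = 20.982 mL/cmH2O.
τ = R × C = 5.492 × 0.02098 L/cmH2O = 0.1152 s.
Fraction remaining at end-expiration = e^(−Te/τ) = e^(−0.25/0.1152) = 0.1142 → 11.42%.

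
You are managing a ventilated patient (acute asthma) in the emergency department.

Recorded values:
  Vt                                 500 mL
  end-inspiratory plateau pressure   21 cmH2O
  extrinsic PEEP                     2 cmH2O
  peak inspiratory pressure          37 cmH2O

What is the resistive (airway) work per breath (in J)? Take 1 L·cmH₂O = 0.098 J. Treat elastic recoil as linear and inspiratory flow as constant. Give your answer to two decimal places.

With constant inspiratory flow the resistive pressure is constant at PIP − Pplat = 37 − 21 = 16.0 cmH2O, so resistive work = 16.0 × 0.500 = 8.0 L·cmH2O.
× 0.098 J/(L·cmH2O) → 0.784 J.

0.78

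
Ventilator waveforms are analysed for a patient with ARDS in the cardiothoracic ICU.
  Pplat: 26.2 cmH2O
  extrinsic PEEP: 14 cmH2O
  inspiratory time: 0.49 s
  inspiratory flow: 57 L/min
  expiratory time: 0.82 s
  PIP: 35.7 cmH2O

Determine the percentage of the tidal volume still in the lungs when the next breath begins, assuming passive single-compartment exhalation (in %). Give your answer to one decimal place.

Flow: 57 L/min ÷ 60 = 0.95 L/s.
Vt = flow × Ti = 0.95 L/s × 0.49 s × 1000 mL/L = 465.5 mL.
R = (PIP − Pplat)/V̇ = (35.7 − 26.2) / 0.95 = 9.5/0.95 = 10.0 cmH2O·s/L.
C = Vt/(Pplat − PEEP) = 465.5 / (26.2 − 14) = 465.5/12.2 = 38.156 mL/cmH2O.
τ = R × C = 10.0 × 0.03816 L/cmH2O = 0.3816 s.
Fraction remaining at end-expiration = e^(−Te/τ) = e^(−0.82/0.3816) = 0.1166 → 11.66%.

11.7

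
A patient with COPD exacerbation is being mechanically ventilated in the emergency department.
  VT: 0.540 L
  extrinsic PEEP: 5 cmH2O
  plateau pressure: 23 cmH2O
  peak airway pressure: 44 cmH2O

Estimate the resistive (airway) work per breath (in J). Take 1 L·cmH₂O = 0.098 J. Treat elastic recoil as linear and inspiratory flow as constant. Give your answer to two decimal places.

1.11

With constant inspiratory flow the resistive pressure is constant at PIP − Pplat = 44 − 23 = 21.0 cmH2O, so resistive work = 21.0 × 0.540 = 11.34 L·cmH2O.
× 0.098 J/(L·cmH2O) → 1.111 J.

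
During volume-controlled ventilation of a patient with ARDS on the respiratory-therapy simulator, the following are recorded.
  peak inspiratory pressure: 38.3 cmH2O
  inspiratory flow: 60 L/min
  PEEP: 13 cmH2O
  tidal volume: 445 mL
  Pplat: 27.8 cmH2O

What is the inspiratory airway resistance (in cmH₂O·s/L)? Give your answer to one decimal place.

10.5

Flow: 60 L/min ÷ 60 = 1 L/s.
Raw = (PIP − Pplat) / flow = (38.3 − 27.8) / 1 = 10.5 / 1 = 10.5 cmH2O·s/L.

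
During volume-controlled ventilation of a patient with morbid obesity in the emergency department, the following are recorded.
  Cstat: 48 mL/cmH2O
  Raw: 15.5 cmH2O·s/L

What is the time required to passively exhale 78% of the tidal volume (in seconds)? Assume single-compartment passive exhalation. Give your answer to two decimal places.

τ = R × C = 15.5 × 48 mL/cmH2O = 15.5 × 0.048 L/cmH2O = 0.744 s.
Exhaled fraction f = 1 − e^(−t/τ) → t = −τ·ln(1 − f) = −0.744·ln(0.22) = 1.127 s.

1.13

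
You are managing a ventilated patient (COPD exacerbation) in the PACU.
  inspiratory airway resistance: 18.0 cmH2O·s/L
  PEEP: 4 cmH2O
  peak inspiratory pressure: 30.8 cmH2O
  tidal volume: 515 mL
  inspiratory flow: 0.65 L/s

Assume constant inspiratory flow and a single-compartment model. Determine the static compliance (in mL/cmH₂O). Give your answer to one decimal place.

Equation of motion (constant flow): PIP = Vt/C + R·V̇ + PEEP.
Vt/C = PIP − R·V̇ − PEEP = 30.8 − 18.0×0.65 − 4 = 30.8 − 11.7 − 4 = 15.1 cmH2O.
C = Vt / 15.1 = 515 / 15.1 = 34.106 mL/cmH2O.

34.1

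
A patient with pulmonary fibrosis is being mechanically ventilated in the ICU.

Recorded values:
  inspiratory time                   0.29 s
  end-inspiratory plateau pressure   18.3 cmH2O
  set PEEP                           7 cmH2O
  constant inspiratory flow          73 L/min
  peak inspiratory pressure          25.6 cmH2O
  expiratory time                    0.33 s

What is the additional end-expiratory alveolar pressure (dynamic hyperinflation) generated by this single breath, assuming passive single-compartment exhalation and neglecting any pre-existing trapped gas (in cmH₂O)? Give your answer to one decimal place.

Flow: 73 L/min ÷ 60 = 1.2167 L/s.
Vt = flow × Ti = 1.2167 L/s × 0.29 s × 1000 mL/L = 352.84 mL.
R = (PIP − Pplat)/V̇ = (25.6 − 18.3) / 1.2167 = 7.3/1.2167 = 6.0 cmH2O·s/L.
C = Vt/(Pplat − PEEP) = 352.84 / (18.3 − 7) = 352.84/11.3 = 31.225 mL/cmH2O.
τ = R × C = 6.0 × 0.03123 L/cmH2O = 0.1874 s.
Fraction remaining = e^(−Te/τ) = e^(−0.33/0.1874) = 0.1719; trapped volume = 352.84 × 0.1719 = 60.653 mL.
Additional alveolar pressure from trapping ≈ V_trapped / C = 60.653 / 31.225 = 1.942 cmH2O.

1.9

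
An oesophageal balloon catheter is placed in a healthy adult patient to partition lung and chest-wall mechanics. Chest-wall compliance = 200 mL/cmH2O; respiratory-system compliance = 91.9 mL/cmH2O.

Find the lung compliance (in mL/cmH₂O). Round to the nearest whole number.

170

1/CL = 1/Crs − 1/Ccw.
1/CL = 1/91.9 − 1/200 = 0.005881.
CL = 170.04 mL/cmH2O.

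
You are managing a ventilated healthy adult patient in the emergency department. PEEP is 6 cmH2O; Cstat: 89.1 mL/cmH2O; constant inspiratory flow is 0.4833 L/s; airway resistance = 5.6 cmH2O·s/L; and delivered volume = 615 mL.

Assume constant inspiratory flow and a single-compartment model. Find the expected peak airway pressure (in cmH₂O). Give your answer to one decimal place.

Equation of motion (constant flow): PIP = Vt/C + R·V̇ + PEEP.
PIP = 615/89.1 + 5.6×0.4833 + 6 = 6.902 + 2.706 + 6 = 15.608 cmH2O.

15.6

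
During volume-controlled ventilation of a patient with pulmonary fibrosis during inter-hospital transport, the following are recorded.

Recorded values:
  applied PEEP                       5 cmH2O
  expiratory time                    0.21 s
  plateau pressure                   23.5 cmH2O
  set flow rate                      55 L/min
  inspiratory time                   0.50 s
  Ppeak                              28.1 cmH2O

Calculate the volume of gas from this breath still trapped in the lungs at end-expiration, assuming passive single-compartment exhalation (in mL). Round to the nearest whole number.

85

Flow: 55 L/min ÷ 60 = 0.9167 L/s.
Vt = flow × Ti = 0.9167 L/s × 0.50 s × 1000 mL/L = 458.35 mL.
R = (PIP − Pplat)/V̇ = (28.1 − 23.5) / 0.9167 = 4.6/0.9167 = 5.018 cmH2O·s/L.
C = Vt/(Pplat − PEEP) = 458.35 / (23.5 − 5) = 458.35/18.5 = 24.776 mL/cmH2O.
τ = R × C = 5.018 × 0.02478 L/cmH2O = 0.1243 s.
Fraction remaining = e^(−Te/τ) = e^(−0.21/0.1243) = 0.1846.
Trapped volume = 458.35 × 0.1846 = 84.611 mL.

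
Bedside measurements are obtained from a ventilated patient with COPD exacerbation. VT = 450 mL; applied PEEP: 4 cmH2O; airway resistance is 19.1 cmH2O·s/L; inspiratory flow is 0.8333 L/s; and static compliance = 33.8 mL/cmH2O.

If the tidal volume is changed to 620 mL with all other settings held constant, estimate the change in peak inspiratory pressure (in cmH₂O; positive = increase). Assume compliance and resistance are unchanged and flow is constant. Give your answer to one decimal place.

PIP = Vt/C + R·V̇ + PEEP (constant-flow equation of motion).
Only the elastic term changes: ΔPIP = ΔVt / C = (620 − 450) / 33.8 = 5.03 cmH2O.

5.0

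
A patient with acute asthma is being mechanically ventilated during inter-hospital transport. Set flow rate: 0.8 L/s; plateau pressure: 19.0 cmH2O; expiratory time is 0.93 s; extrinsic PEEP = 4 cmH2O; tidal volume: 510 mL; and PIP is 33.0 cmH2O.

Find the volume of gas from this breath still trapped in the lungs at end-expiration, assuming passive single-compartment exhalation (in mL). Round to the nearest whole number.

R = (PIP − Pplat)/V̇ = (33.0 − 19.0) / 0.8 = 14.0/0.8 = 17.5 cmH2O·s/L.
C = Vt/(Pplat − PEEP) = 510.0 / (19.0 − 4) = 510.0/15.0 = 34.0 mL/cmH2O.
τ = R × C = 17.5 × 0.034 L/cmH2O = 0.595 s.
Fraction remaining = e^(−Te/τ) = e^(−0.93/0.595) = 0.2095.
Trapped volume = 510.0 × 0.2095 = 106.85 mL.

107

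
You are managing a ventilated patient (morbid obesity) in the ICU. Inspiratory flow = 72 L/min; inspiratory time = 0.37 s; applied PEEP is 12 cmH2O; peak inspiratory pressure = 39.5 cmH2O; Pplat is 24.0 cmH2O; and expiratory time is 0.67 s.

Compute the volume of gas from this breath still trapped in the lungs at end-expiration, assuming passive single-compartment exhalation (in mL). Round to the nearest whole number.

Flow: 72 L/min ÷ 60 = 1.2 L/s.
Vt = flow × Ti = 1.2 L/s × 0.37 s × 1000 mL/L = 444.0 mL.
R = (PIP − Pplat)/V̇ = (39.5 − 24.0) / 1.2 = 15.5/1.2 = 12.917 cmH2O·s/L.
C = Vt/(Pplat − PEEP) = 444.0 / (24.0 − 12) = 444.0/12.0 = 37.0 mL/cmH2O.
τ = R × C = 12.917 × 0.037 L/cmH2O = 0.4779 s.
Fraction remaining = e^(−Te/τ) = e^(−0.67/0.4779) = 0.2461.
Trapped volume = 444.0 × 0.2461 = 109.27 mL.

109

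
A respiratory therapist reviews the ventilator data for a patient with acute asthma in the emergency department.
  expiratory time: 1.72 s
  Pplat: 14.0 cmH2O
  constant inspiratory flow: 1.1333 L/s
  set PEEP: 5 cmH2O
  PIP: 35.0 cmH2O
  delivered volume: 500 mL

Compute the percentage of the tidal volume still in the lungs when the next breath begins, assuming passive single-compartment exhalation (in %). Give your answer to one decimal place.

18.8

R = (PIP − Pplat)/V̇ = (35.0 − 14.0) / 1.1333 = 21.0/1.1333 = 18.53 cmH2O·s/L.
C = Vt/(Pplat − PEEP) = 500.0 / (14.0 − 5) = 500.0/9.0 = 55.556 mL/cmH2O.
τ = R × C = 18.53 × 0.05556 L/cmH2O = 1.03 s.
Fraction remaining at end-expiration = e^(−Te/τ) = e^(−1.72/1.03) = 0.1883 → 18.83%.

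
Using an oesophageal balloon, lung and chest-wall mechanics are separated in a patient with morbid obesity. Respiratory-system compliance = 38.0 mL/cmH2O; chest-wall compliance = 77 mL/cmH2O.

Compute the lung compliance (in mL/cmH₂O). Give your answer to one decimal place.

75.0

1/CL = 1/Crs − 1/Ccw.
1/CL = 1/38.0 − 1/77 = 0.01333.
CL = 75.019 mL/cmH2O.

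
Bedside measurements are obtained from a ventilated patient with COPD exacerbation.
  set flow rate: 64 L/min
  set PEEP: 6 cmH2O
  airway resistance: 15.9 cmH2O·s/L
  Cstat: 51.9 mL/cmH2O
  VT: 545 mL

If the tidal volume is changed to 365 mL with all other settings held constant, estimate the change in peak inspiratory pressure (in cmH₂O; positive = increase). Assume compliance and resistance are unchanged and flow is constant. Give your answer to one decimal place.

-3.5

PIP = Vt/C + R·V̇ + PEEP (constant-flow equation of motion).
Only the elastic term changes: ΔPIP = ΔVt / C = (365 − 545) / 51.9 = -3.468 cmH2O.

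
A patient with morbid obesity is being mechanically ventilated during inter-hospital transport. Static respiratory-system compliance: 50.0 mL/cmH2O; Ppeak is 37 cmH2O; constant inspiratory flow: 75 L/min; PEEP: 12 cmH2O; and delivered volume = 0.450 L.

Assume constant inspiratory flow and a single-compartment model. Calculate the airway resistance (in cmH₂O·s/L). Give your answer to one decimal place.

12.8

Flow: 75 L/min ÷ 60 = 1.25 L/s.
Equation of motion (constant flow): PIP = Vt/C + R·V̇ + PEEP.
R·V̇ = PIP − Vt/C − PEEP = 37 − 450/50.0 − 12 = 37 − 9.0 − 12 = 16.0 cmH2O.
R = 16.0 / 1.25 = 12.8 cmH2O·s/L.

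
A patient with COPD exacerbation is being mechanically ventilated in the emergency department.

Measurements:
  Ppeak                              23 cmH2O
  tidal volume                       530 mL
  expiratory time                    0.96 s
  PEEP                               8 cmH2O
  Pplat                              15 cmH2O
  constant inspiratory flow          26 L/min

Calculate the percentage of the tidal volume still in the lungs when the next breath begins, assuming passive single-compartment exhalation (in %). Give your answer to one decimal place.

Flow: 26 L/min ÷ 60 = 0.4333 L/s.
R = (PIP − Pplat)/V̇ = (23 − 15) / 0.4333 = 8.0/0.4333 = 18.463 cmH2O·s/L.
C = Vt/(Pplat − PEEP) = 530.0 / (15 − 8) = 530.0/7.0 = 75.714 mL/cmH2O.
τ = R × C = 18.463 × 0.07571 L/cmH2O = 1.398 s.
Fraction remaining at end-expiration = e^(−Te/τ) = e^(−0.96/1.398) = 0.5032 → 50.32%.

50.3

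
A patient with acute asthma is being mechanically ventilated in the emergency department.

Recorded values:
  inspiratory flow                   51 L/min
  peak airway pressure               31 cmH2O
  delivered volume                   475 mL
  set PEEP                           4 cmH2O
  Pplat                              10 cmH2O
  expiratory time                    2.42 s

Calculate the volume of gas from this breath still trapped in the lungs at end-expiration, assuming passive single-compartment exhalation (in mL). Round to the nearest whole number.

Flow: 51 L/min ÷ 60 = 0.85 L/s.
R = (PIP − Pplat)/V̇ = (31 − 10) / 0.85 = 21.0/0.85 = 24.706 cmH2O·s/L.
C = Vt/(Pplat − PEEP) = 475.0 / (10 − 4) = 475.0/6.0 = 79.167 mL/cmH2O.
τ = R × C = 24.706 × 0.07917 L/cmH2O = 1.956 s.
Fraction remaining = e^(−Te/τ) = e^(−2.42/1.956) = 0.2902.
Trapped volume = 475.0 × 0.2902 = 137.85 mL.

138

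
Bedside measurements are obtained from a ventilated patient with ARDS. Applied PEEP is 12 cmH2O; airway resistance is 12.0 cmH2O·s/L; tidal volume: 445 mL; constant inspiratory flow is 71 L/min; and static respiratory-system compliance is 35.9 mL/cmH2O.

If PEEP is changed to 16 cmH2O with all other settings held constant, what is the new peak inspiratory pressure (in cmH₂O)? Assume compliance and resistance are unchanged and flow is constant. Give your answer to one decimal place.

Flow: 71 L/min ÷ 60 = 1.1833 L/s.
PIP = Vt/C + R·V̇ + PEEP (constant-flow equation of motion).
Only the baseline term changes: ΔPIP = ΔPEEP = 16 − 12 = 4.0 cmH2O.
Original PIP = 445/35.9 + 12.0×1.1833 + 12 = 38.595 cmH2O; new PIP = 38.595 + (4.0) = 42.595 cmH2O.

42.6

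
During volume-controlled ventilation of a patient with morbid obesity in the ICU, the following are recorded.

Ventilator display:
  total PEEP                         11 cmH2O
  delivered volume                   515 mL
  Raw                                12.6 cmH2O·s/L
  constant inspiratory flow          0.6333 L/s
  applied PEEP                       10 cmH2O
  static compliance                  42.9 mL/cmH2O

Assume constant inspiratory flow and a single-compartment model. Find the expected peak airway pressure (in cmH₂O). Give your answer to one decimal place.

31.0

Total PEEP = 11 cmH2O (set 10 + intrinsic 1); this is the baseline alveolar pressure.
Equation of motion (constant flow): PIP = Vt/C + R·V̇ + PEEP.
PIP = 515/42.9 + 12.6×0.6333 + 11 = 12.005 + 7.98 + 11 = 30.985 cmH2O.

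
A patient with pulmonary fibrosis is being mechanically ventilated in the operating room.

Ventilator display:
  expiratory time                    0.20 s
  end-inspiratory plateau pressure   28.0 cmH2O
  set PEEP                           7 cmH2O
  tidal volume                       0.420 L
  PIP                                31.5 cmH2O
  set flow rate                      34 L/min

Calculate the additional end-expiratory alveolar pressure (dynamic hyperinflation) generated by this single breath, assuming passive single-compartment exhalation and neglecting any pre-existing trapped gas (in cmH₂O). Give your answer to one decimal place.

4.2

Flow: 34 L/min ÷ 60 = 0.5667 L/s.
R = (PIP − Pplat)/V̇ = (31.5 − 28.0) / 0.5667 = 3.5/0.5667 = 6.176 cmH2O·s/L.
C = Vt/(Pplat − PEEP) = 420.0 / (28.0 − 7) = 420.0/21.0 = 20.0 mL/cmH2O.
τ = R × C = 6.176 × 0.02 L/cmH2O = 0.1235 s.
Fraction remaining = e^(−Te/τ) = e^(−0.20/0.1235) = 0.198; trapped volume = 420.0 × 0.198 = 83.16 mL.
Additional alveolar pressure from trapping ≈ V_trapped / C = 83.16 / 20.0 = 4.158 cmH2O.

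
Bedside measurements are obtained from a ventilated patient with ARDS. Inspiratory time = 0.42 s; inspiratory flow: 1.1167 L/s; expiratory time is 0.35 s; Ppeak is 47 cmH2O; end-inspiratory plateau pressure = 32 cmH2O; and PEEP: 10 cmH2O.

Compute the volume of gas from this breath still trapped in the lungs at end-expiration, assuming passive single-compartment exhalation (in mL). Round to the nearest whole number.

Vt = flow × Ti = 1.1167 L/s × 0.42 s × 1000 mL/L = 469.01 mL.
R = (PIP − Pplat)/V̇ = (47 − 32) / 1.1167 = 15.0/1.1167 = 13.432 cmH2O·s/L.
C = Vt/(Pplat − PEEP) = 469.01 / (32 − 10) = 469.01/22.0 = 21.319 mL/cmH2O.
τ = R × C = 13.432 × 0.02132 L/cmH2O = 0.2864 s.
Fraction remaining = e^(−Te/τ) = e^(−0.35/0.2864) = 0.2946.
Trapped volume = 469.01 × 0.2946 = 138.17 mL.

138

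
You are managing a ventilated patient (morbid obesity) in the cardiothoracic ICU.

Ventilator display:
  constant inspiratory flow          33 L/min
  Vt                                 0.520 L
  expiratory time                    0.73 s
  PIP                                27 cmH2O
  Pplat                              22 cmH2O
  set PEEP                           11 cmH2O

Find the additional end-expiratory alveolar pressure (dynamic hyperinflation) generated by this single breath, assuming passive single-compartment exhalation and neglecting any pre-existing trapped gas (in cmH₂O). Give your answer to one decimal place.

2.0

Flow: 33 L/min ÷ 60 = 0.55 L/s.
R = (PIP − Pplat)/V̇ = (27 − 22) / 0.55 = 5.0/0.55 = 9.091 cmH2O·s/L.
C = Vt/(Pplat − PEEP) = 520.0 / (22 − 11) = 520.0/11.0 = 47.273 mL/cmH2O.
τ = R × C = 9.091 × 0.04727 L/cmH2O = 0.4297 s.
Fraction remaining = e^(−Te/τ) = e^(−0.73/0.4297) = 0.1829; trapped volume = 520.0 × 0.1829 = 95.108 mL.
Additional alveolar pressure from trapping ≈ V_trapped / C = 95.108 / 47.273 = 2.012 cmH2O.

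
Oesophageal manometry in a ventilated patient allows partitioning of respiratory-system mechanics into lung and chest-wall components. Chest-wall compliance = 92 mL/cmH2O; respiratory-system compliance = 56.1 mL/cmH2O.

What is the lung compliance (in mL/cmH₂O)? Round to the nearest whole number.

144

1/CL = 1/Crs − 1/Ccw.
1/CL = 1/56.1 − 1/92 = 0.006956.
CL = 143.76 mL/cmH2O.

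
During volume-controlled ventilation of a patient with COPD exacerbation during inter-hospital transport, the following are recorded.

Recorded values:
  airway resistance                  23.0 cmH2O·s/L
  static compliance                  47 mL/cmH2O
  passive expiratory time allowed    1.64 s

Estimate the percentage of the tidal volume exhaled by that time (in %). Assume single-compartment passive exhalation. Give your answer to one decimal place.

78.1

τ = R × C = 23.0 × 47 mL/cmH2O = 23.0 × 0.047 L/cmH2O = 1.081 s.
Passive exhalation: V(t)/V₀ = e^(−t/τ) = e^(−1.64/1.081) = 0.2193.
Fraction exhaled = 1 − 0.2193 = 0.7807 → 78.07%.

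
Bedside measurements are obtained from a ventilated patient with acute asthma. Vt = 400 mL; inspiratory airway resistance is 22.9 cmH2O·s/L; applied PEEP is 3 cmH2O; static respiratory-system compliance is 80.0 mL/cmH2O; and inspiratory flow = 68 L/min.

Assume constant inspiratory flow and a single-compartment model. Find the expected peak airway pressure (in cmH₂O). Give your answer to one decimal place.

34.0

Flow: 68 L/min ÷ 60 = 1.1333 L/s.
Equation of motion (constant flow): PIP = Vt/C + R·V̇ + PEEP.
PIP = 400/80.0 + 22.9×1.1333 + 3 = 5.0 + 25.953 + 3 = 33.953 cmH2O.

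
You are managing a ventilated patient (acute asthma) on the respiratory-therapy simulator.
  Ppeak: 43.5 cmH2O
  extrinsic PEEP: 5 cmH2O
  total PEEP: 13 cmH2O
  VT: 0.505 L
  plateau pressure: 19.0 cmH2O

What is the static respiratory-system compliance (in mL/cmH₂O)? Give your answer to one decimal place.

84.2

End-expiratory occlusion gives total PEEP = 13 cmH2O (intrinsic PEEP = 13 − 5 = 8). Use total PEEP for the elastic gradient.
Cstat = Vt / (Pplat − PEEPtotal) = 505 / (19.0 − 13) = 505 / 6.0 = 84.167 mL/cmH2O.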